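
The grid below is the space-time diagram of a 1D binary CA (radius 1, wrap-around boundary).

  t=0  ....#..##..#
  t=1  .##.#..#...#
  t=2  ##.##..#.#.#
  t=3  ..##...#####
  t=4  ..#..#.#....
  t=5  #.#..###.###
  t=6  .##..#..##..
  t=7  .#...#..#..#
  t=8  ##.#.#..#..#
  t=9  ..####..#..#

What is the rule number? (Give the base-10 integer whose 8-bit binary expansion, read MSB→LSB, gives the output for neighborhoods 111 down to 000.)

45

  nb ###: next=.  (t=2,i=0, bit7=0)
  nb ##.: next=.  (t=0,i=8, bit6=0)
  nb #.#: next=#  (t=1,i=0, bit5=1)
  nb #..: next=.  (t=0,i=0, bit4=0)
  nb .##: next=#  (t=0,i=7, bit3=1)
  nb .#.: next=#  (t=0,i=4, bit2=1)
  nb ..#: next=.  (t=0,i=3, bit1=0)
  nb ...: next=#  (t=0,i=1, bit0=1)
  bits 00101101 = 45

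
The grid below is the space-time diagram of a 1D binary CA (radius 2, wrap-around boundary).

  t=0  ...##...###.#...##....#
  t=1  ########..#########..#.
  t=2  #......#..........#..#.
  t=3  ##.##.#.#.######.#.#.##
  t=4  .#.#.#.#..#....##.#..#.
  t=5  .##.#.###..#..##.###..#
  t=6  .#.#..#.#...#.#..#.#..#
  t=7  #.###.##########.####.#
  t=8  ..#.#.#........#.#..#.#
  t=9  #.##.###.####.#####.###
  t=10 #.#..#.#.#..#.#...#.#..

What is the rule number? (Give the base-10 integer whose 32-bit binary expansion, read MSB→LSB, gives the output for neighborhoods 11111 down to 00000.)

  [31] ##### => .  t=1,i=2
  [30] ####. => .  t=1,i=6
  [29] ###.# => #  t=0,i=10
  [28] ###.. => #  t=1,i=7
  [27] ##.## => .  t=3,i=2
  [26] ##.#. => #  t=0,i=11
  [25] ##..# => .  t=1,i=8
  [24] ##... => #  t=0,i=5
  [23] #.### => #  t=1,i=0
  [22] #.##. => #  t=3,i=3
  [21] #.#.# => .  t=3,i=6
  [20] #.#.. => #  t=0,i=12
  [19] #..## => .  t=1,i=9
  [18] #..#. => .  t=1,i=20
  [17] #...# => #  t=0,i=1
  [16] #.... => .  t=0,i=19
  [15] .#### => .  t=1,i=1
  [14] .###. => .  t=0,i=9
  [13] .##.# => .  t=3,i=4
  [12] .##.. => #  t=0,i=4
  [11] .#.## => .  t=1,i=22
  [10] .#.#. => #  t=2,i=22
  [9] .#..# => #  t=2,i=19
  [8] .#... => #  t=0,i=0
  [7] ..### => .  t=0,i=8
  [6] ..##. => #  t=0,i=3
  [5] ..#.# => #  t=1,i=21
  [4] ..#.. => .  t=0,i=22
  [3] ...## => #  t=0,i=2
  [2] ...#. => #  t=0,i=21
  [1] ....# => .  t=0,i=20
  [0] ..... => #  t=2,i=3
  bits 00110101110100100001011101101101 = 902961005

902961005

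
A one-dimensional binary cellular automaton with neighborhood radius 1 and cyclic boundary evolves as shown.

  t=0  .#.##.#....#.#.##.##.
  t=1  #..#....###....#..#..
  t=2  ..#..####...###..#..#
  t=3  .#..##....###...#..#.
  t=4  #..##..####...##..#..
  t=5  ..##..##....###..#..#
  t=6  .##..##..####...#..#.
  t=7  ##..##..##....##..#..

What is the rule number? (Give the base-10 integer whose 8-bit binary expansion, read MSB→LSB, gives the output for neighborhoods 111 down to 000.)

11

  [7] ### => .  t=1,i=9
  [6] ##. => .  t=0,i=4
  [5] #.# => .  t=0,i=2
  [4] #.. => .  t=0,i=7
  [3] .## => #  t=0,i=3
  [2] .#. => .  t=0,i=1
  [1] ..# => #  t=0,i=0
  [0] ... => #  t=0,i=8
  bits 00001011 = 11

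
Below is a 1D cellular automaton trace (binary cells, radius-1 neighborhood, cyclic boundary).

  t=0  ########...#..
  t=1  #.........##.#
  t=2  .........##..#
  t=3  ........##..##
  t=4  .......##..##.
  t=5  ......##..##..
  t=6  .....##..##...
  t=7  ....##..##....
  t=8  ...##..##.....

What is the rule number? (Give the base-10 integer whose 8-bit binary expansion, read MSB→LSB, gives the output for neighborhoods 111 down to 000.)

14

  ###|.  b7=0 t=0,i=1
  ##.|.  b6=0 t=0,i=7
  #.#|.  b5=0 t=1,i=12
  #..|.  b4=0 t=0,i=8
  .##|#  b3=1 t=0,i=0
  .#.|#  b2=1 t=0,i=11
  ..#|#  b1=1 t=0,i=10
  ...|.  b0=0 t=0,i=9
  bits 00001110 = 14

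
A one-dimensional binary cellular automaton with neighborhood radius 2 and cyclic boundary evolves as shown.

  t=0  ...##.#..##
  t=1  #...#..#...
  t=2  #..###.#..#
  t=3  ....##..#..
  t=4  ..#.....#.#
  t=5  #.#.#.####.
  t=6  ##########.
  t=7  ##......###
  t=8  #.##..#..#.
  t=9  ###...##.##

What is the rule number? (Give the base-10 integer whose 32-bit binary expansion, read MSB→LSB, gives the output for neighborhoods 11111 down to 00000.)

1776414262

  nb #####: next=.  (t=6,i=2, bit31=0)
  nb ####.: next=#  (t=5,i=8, bit30=1)
  nb ###.#: next=#  (t=2,i=5, bit29=1)
  nb ###..: next=.  (t=7,i=1, bit28=0)
  nb ##.##: next=#  (t=6,i=10, bit27=1)
  nb ##.#.: next=.  (t=0,i=5, bit26=0)
  nb ##..#: next=.  (t=2,i=1, bit25=0)
  nb ##...: next=#  (t=0,i=0, bit24=1)
  nb #.###: next=#  (t=5,i=6, bit23=1)
  nb #.##.: next=#  (t=8,i=2, bit22=1)
  nb #.#.#: next=#  (t=5,i=0, bit21=1)
  nb #.#..: next=.  (t=0,i=6, bit20=0)
  nb #..##: next=.  (t=0,i=8, bit19=0)
  nb #..#.: next=.  (t=1,i=6, bit18=0)
  nb #...#: next=.  (t=0,i=1, bit17=0)
  nb #....: next=#  (t=3,i=10, bit16=1)
  nb .####: next=#  (t=5,i=7, bit15=1)
  nb .###.: next=#  (t=2,i=4, bit14=1)
  nb .##.#: next=#  (t=0,i=4, bit13=1)
  nb .##..: next=.  (t=0,i=10, bit12=0)
  nb .#.##: next=#  (t=5,i=5, bit11=1)
  nb .#.#.: next=#  (t=4,i=9, bit10=1)
  nb .#..#: next=#  (t=0,i=7, bit9=1)
  nb .#...: next=.  (t=1,i=1, bit8=0)
  nb ..###: next=.  (t=2,i=3, bit7=0)
  nb ..##.: next=.  (t=0,i=3, bit6=0)
  nb ..#.#: next=#  (t=4,i=8, bit5=1)
  nb ..#..: next=#  (t=1,i=0, bit4=1)
  nb ...##: next=.  (t=0,i=2, bit3=0)
  nb ...#.: next=#  (t=1,i=3, bit2=1)
  nb ....#: next=#  (t=3,i=2, bit1=1)
  nb .....: next=.  (t=3,i=0, bit0=0)
  bits 01101001111000011110111000110110 = 1776414262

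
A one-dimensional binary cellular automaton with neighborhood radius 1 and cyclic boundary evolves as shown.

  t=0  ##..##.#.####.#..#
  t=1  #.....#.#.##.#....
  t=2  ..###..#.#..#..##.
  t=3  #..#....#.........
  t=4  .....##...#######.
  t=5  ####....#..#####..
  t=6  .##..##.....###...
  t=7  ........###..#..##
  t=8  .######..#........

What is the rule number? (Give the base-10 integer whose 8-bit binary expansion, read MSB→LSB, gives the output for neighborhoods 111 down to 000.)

161

  nb ###: next=#  (t=0,i=0, bit7=1)
  nb ##.: next=.  (t=0,i=1, bit6=0)
  nb #.#: next=#  (t=0,i=6, bit5=1)
  nb #..: next=.  (t=0,i=2, bit4=0)
  nb .##: next=.  (t=0,i=4, bit3=0)
  nb .#.: next=.  (t=0,i=7, bit2=0)
  nb ..#: next=.  (t=0,i=3, bit1=0)
  nb ...: next=#  (t=1,i=2, bit0=1)
  bits 10100001 = 161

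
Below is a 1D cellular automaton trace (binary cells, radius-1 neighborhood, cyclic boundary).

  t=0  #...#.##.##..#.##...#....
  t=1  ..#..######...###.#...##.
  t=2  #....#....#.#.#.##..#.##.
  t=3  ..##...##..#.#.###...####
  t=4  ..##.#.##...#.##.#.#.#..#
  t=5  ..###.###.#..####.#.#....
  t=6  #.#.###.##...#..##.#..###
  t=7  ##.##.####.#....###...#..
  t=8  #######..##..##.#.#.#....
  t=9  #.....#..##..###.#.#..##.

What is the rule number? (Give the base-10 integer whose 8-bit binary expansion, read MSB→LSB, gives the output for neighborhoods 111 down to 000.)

105

  ### -> .   bit 7 = 0  t=1,i=6
  ##. -> #   bit 6 = 1  t=0,i=7
  #.# -> #   bit 5 = 1  t=0,i=5
  #.. -> .   bit 4 = 0  t=0,i=1
  .## -> #   bit 3 = 1  t=0,i=6
  .#. -> .   bit 2 = 0  t=0,i=0
  ..# -> .   bit 1 = 0  t=0,i=3
  ... -> #   bit 0 = 1  t=0,i=2
  bits 01101001 = 105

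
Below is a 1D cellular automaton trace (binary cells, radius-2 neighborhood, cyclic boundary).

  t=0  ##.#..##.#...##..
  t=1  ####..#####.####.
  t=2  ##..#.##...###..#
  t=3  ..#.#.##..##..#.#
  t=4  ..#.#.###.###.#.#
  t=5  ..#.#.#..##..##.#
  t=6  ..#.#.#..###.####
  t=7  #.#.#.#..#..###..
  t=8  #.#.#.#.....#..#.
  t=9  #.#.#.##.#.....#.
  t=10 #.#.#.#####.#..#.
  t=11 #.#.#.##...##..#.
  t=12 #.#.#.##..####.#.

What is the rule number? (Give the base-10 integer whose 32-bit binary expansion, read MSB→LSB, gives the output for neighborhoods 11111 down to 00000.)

  ##### -> .   bit 31 = 0  t=1,i=8
  ####. -> .   bit 30 = 0  t=1,i=2
  ###.# -> .   bit 29 = 0  t=1,i=10
  ###.. -> .   bit 28 = 0  t=1,i=3
  ##.## -> #   bit 27 = 1  t=1,i=11
  ##.#. -> #   bit 26 = 1  t=0,i=2
  ##..# -> #   bit 25 = 1  t=0,i=15
  ##... -> .   bit 24 = 0  t=2,i=8
  #.### -> #   bit 23 = 1  t=1,i=0
  #.##. -> #   bit 22 = 1  t=2,i=6
  #.#.# -> #   bit 21 = 1  t=3,i=4
  #.#.. -> #   bit 20 = 1  t=0,i=3
  #..## -> .   bit 19 = 0  t=0,i=5
  #..#. -> .   bit 18 = 0  t=2,i=3
  #...# -> .   bit 17 = 0  t=0,i=11
  #.... -> .   bit 16 = 0  t=8,i=8
  .#### -> #   bit 15 = 1  t=1,i=1
  .###. -> .   bit 14 = 0  t=2,i=0
  .##.# -> #   bit 13 = 1  t=0,i=1
  .##.. -> #   bit 12 = 1  t=0,i=14
  .#.## -> .   bit 11 = 0  t=2,i=5
  .#.#. -> .   bit 10 = 0  t=3,i=3
  .#..# -> .   bit 9 = 0  t=0,i=4
  .#... -> #   bit 8 = 1  t=0,i=10
  ..### -> #   bit 7 = 1  t=1,i=6
  ..##. -> #   bit 6 = 1  t=0,i=0
  ..#.# -> #   bit 5 = 1  t=2,i=4
  ..#.. -> .   bit 4 = 0  t=7,i=9
  ...## -> #   bit 3 = 1  t=0,i=12
  ...#. -> .   bit 2 = 0  t=8,i=11
  ....# -> .   bit 1 = 0  t=8,i=10
  ..... -> #   bit 0 = 1  t=8,i=9
  bits 00001110111100001011000111101001 = 250655209

250655209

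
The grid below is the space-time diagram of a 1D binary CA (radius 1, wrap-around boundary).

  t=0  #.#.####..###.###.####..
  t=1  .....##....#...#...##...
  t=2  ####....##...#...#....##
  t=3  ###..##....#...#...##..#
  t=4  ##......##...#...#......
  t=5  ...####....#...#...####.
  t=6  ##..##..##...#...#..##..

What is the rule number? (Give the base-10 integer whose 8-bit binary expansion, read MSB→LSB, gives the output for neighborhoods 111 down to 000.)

  ###|#  b7=1 t=0,i=5
  ##.|.  b6=0 t=0,i=7
  #.#|.  b5=0 t=0,i=1
  #..|.  b4=0 t=0,i=8
  .##|.  b3=0 t=0,i=4
  .#.|.  b2=0 t=0,i=0
  ..#|.  b1=0 t=0,i=9
  ...|#  b0=1 t=1,i=0
  bits 10000001 = 129

129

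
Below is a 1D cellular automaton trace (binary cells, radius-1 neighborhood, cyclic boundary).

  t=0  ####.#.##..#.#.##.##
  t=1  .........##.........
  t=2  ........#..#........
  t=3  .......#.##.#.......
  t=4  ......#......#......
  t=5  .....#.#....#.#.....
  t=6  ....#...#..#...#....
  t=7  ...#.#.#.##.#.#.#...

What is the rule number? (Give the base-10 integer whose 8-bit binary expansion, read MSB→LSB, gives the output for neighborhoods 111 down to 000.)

  ### -> .   bit 7 = 0  t=0,i=0
  ##. -> .   bit 6 = 0  t=0,i=3
  #.# -> .   bit 5 = 0  t=0,i=4
  #.. -> #   bit 4 = 1  t=0,i=9
  .## -> .   bit 3 = 0  t=0,i=7
  .#. -> .   bit 2 = 0  t=0,i=5
  ..# -> #   bit 1 = 1  t=0,i=10
  ... -> .   bit 0 = 0  t=1,i=0
  bits 00010010 = 18

18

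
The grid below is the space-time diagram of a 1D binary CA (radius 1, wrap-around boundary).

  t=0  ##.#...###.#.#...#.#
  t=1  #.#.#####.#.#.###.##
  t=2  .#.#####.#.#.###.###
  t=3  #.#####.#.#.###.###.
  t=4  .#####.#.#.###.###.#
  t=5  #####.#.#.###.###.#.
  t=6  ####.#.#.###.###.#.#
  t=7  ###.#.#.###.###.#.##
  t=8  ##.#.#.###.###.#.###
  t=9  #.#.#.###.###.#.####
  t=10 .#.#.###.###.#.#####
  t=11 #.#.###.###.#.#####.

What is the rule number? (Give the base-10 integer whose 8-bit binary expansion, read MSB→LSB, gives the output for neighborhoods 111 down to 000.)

  ###|#  b7=1 t=0,i=0
  ##.|.  b6=0 t=0,i=1
  #.#|#  b5=1 t=0,i=2
  #..|#  b4=1 t=0,i=4
  .##|#  b3=1 t=0,i=7
  .#.|.  b2=0 t=0,i=3
  ..#|#  b1=1 t=0,i=6
  ...|#  b0=1 t=0,i=5
  bits 10111011 = 187

187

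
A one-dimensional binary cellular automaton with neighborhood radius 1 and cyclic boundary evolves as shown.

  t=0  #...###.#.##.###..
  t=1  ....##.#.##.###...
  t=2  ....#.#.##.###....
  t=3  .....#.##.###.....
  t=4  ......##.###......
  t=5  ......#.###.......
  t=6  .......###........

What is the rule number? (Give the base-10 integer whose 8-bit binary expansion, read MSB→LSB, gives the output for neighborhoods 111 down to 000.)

  nb ###: next=#  (t=0,i=5, bit7=1)
  nb ##.: next=.  (t=0,i=6, bit6=0)
  nb #.#: next=#  (t=0,i=7, bit5=1)
  nb #..: next=.  (t=0,i=1, bit4=0)
  nb .##: next=#  (t=0,i=4, bit3=1)
  nb .#.: next=.  (t=0,i=0, bit2=0)
  nb ..#: next=.  (t=0,i=3, bit1=0)
  nb ...: next=.  (t=0,i=2, bit0=0)
  bits 10101000 = 168

168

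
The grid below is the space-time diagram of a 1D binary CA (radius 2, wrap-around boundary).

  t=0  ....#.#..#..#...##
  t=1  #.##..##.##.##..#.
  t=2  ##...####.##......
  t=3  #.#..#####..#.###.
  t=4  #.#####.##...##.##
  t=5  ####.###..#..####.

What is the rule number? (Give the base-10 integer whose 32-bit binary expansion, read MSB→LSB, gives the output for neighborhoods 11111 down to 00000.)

  ##### -> .   bit 31 = 0  t=3,i=7
  ####. -> #   bit 30 = 1  t=2,i=7
  ###.# -> #   bit 29 = 1  t=2,i=8
  ###.. -> #   bit 28 = 1  t=3,i=9
  ##.## -> #   bit 27 = 1  t=1,i=8
  ##.#. -> #   bit 26 = 1  t=3,i=17
  ##..# -> .   bit 25 = 0  t=1,i=4
  ##... -> #   bit 24 = 1  t=0,i=0
  #.### -> #   bit 23 = 1  t=3,i=14
  #.##. -> .   bit 22 = 0  t=1,i=2
  #.#.# -> #   bit 21 = 1  t=1,i=0
  #.#.. -> #   bit 20 = 1  t=0,i=6
  #..## -> #   bit 19 = 1  t=1,i=5
  #..#. -> .   bit 18 = 0  t=0,i=8
  #...# -> .   bit 17 = 0  t=0,i=14
  #.... -> .   bit 16 = 0  t=0,i=1
  .#### -> #   bit 15 = 1  t=2,i=6
  .###. -> .   bit 14 = 0  t=3,i=15
  .##.# -> #   bit 13 = 1  t=1,i=7
  .##.. -> .   bit 12 = 0  t=0,i=17
  .#.## -> #   bit 11 = 1  t=1,i=1
  .#.#. -> .   bit 10 = 0  t=0,i=5
  .#..# -> #   bit 9 = 1  t=0,i=7
  .#... -> #   bit 8 = 1  t=0,i=13
  ..### -> #   bit 7 = 1  t=2,i=5
  ..##. -> #   bit 6 = 1  t=0,i=16
  ..#.# -> .   bit 5 = 0  t=0,i=4
  ..#.. -> #   bit 4 = 1  t=0,i=9
  ...## -> .   bit 3 = 0  t=0,i=15
  ...#. -> #   bit 2 = 1  t=0,i=3
  ....# -> #   bit 1 = 1  t=0,i=2
  ..... -> #   bit 0 = 1  t=2,i=14
  bits 01111101101110001010101111010111 = 2109254615

2109254615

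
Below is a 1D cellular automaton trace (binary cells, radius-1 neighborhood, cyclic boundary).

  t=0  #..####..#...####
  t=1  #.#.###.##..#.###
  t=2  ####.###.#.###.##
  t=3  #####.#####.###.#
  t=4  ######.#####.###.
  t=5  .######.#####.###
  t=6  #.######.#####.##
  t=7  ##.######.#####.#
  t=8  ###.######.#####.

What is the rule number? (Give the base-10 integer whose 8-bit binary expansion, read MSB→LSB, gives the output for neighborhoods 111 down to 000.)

230

  ### -> #   bit 7 = 1  t=0,i=4
  ##. -> #   bit 6 = 1  t=0,i=0
  #.# -> #   bit 5 = 1  t=1,i=1
  #.. -> .   bit 4 = 0  t=0,i=1
  .## -> .   bit 3 = 0  t=0,i=3
  .#. -> #   bit 2 = 1  t=0,i=9
  ..# -> #   bit 1 = 1  t=0,i=2
  ... -> .   bit 0 = 0  t=0,i=11
  bits 11100110 = 230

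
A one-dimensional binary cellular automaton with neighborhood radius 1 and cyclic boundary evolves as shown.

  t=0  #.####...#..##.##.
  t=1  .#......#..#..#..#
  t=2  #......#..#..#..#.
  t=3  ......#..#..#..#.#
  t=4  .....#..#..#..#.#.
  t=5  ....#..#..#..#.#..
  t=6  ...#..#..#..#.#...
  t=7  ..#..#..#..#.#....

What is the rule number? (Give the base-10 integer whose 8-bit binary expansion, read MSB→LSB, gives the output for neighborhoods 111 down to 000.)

  [7] ### => .  t=0,i=3
  [6] ##. => .  t=0,i=5
  [5] #.# => #  t=0,i=1
  [4] #.. => .  t=0,i=6
  [3] .## => .  t=0,i=2
  [2] .#. => .  t=0,i=0
  [1] ..# => #  t=0,i=8
  [0] ... => .  t=0,i=7
  bits 00100010 = 34

34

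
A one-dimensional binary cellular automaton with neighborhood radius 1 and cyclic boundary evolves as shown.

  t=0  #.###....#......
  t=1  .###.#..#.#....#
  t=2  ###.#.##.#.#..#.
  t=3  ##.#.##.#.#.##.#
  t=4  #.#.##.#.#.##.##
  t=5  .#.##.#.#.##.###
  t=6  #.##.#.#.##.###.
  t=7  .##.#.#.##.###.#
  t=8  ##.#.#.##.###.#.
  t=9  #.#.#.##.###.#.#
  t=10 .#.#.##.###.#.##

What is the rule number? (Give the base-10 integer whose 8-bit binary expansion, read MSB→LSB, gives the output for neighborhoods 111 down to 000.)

  ### -> #   bit 7 = 1  t=0,i=3
  ##. -> .   bit 6 = 0  t=0,i=4
  #.# -> #   bit 5 = 1  t=0,i=1
  #.. -> #   bit 4 = 1  t=0,i=5
  .## -> #   bit 3 = 1  t=0,i=2
  .#. -> .   bit 2 = 0  t=0,i=0
  ..# -> #   bit 1 = 1  t=0,i=8
  ... -> .   bit 0 = 0  t=0,i=6
  bits 10111010 = 186

186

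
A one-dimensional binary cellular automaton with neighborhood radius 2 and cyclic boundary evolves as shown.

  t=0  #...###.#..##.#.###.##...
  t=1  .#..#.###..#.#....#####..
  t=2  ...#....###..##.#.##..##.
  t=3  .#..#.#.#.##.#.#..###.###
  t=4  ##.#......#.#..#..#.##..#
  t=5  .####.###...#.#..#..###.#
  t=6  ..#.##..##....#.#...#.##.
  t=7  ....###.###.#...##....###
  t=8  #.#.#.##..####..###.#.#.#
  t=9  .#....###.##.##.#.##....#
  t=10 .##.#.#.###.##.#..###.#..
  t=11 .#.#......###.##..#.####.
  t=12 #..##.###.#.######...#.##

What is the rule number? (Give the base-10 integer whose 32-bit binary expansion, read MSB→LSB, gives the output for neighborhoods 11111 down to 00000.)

  ##### -> .   bit 31 = 0  t=1,i=20
  ####. -> .   bit 30 = 0  t=1,i=21
  ###.# -> #   bit 29 = 1  t=0,i=6
  ###.. -> #   bit 28 = 1  t=1,i=8
  ##.## -> #   bit 27 = 1  t=0,i=19
  ##.#. -> #   bit 26 = 1  t=0,i=7
  ##..# -> #   bit 25 = 1  t=1,i=9
  ##... -> #   bit 24 = 1  t=0,i=22
  #.### -> .   bit 23 = 0  t=0,i=16
  #.##. -> #   bit 22 = 1  t=0,i=20
  #.#.# -> .   bit 21 = 0  t=0,i=14
  #.#.. -> #   bit 20 = 1  t=0,i=8
  #..## -> .   bit 19 = 0  t=0,i=10
  #..#. -> #   bit 18 = 1  t=1,i=3
  #...# -> .   bit 17 = 0  t=0,i=2
  #.... -> .   bit 16 = 0  t=1,i=15
  .#### -> #   bit 15 = 1  t=1,i=19
  .###. -> .   bit 14 = 0  t=0,i=5
  .##.# -> .   bit 13 = 0  t=0,i=12
  .##.. -> #   bit 12 = 1  t=0,i=21
  .#.## -> .   bit 11 = 0  t=0,i=15
  .#.#. -> .   bit 10 = 0  t=1,i=12
  .#..# -> .   bit 9 = 0  t=0,i=9
  .#... -> #   bit 8 = 1  t=0,i=1
  ..### -> #   bit 7 = 1  t=0,i=4
  ..##. -> #   bit 6 = 1  t=0,i=11
  ..#.# -> .   bit 5 = 0  t=1,i=4
  ..#.. -> .   bit 4 = 0  t=0,i=0
  ...## -> .   bit 3 = 0  t=0,i=3
  ...#. -> .   bit 2 = 0  t=0,i=24
  ....# -> #   bit 1 = 1  t=1,i=16
  ..... -> #   bit 0 = 1  t=4,i=6
  bits 00111111010101001001000111000011 = 1062506947

1062506947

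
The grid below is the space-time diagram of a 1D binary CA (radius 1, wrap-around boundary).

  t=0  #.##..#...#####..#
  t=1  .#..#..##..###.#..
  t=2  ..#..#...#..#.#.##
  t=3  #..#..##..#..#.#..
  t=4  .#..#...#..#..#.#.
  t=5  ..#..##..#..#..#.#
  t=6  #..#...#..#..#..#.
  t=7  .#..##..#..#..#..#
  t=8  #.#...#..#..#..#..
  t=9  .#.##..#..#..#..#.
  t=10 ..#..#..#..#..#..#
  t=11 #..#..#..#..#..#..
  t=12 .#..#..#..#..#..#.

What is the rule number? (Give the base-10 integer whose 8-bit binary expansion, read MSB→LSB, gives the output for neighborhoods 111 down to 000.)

  [7] ### => #  t=0,i=11
  [6] ##. => .  t=0,i=0
  [5] #.# => #  t=0,i=1
  [4] #.. => #  t=0,i=4
  [3] .## => .  t=0,i=2
  [2] .#. => .  t=0,i=6
  [1] ..# => .  t=0,i=5
  [0] ... => #  t=0,i=8
  bits 10110001 = 177

177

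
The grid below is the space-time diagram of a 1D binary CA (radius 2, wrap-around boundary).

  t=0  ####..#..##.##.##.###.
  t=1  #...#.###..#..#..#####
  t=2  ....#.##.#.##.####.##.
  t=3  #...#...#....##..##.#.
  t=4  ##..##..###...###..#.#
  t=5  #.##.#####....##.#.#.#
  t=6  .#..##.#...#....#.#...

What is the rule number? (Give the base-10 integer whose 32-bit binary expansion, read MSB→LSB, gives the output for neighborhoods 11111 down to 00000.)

2929285040

  nb #####: next=#  (t=1,i=19, bit31=1)
  nb ####.: next=.  (t=0,i=2, bit30=0)
  nb ###.#: next=#  (t=0,i=20, bit29=1)
  nb ###..: next=.  (t=0,i=3, bit28=0)
  nb ##.##: next=#  (t=0,i=11, bit27=1)
  nb ##.#.: next=#  (t=2,i=8, bit26=1)
  nb ##..#: next=#  (t=0,i=4, bit25=1)
  nb ##...: next=.  (t=1,i=1, bit24=0)
  nb #.###: next=#  (t=0,i=0, bit23=1)
  nb #.##.: next=.  (t=0,i=12, bit22=0)
  nb #.#.#: next=.  (t=2,i=9, bit21=0)
  nb #.#..: next=#  (t=3,i=0, bit20=1)
  nb #..##: next=#  (t=0,i=8, bit19=1)
  nb #..#.: next=.  (t=0,i=5, bit18=0)
  nb #...#: next=.  (t=1,i=2, bit17=0)
  nb #....: next=#  (t=2,i=0, bit16=1)
  nb .####: next=.  (t=0,i=1, bit15=0)
  nb .###.: next=#  (t=0,i=19, bit14=1)
  nb .##.#: next=.  (t=0,i=10, bit13=0)
  nb .##..: next=#  (t=2,i=20, bit12=1)
  nb .#.##: next=.  (t=1,i=5, bit11=0)
  nb .#.#.: next=#  (t=3,i=21, bit10=1)
  nb .#..#: next=#  (t=0,i=7, bit9=1)
  nb .#...: next=#  (t=3,i=1, bit8=1)
  nb ..###: next=#  (t=1,i=17, bit7=1)
  nb ..##.: next=.  (t=0,i=9, bit6=0)
  nb ..#.#: next=#  (t=1,i=4, bit5=1)
  nb ..#..: next=#  (t=0,i=6, bit4=1)
  nb ...##: next=.  (t=3,i=12, bit3=0)
  nb ...#.: next=.  (t=1,i=3, bit2=0)
  nb ....#: next=.  (t=2,i=2, bit1=0)
  nb .....: next=.  (t=2,i=1, bit0=0)
  bits 10101110100110010101011110110000 = 2929285040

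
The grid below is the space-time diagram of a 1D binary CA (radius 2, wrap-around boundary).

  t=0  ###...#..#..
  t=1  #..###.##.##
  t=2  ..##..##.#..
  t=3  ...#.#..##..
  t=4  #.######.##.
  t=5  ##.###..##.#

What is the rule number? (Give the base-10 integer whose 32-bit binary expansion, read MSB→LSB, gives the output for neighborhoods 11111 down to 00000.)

2373885605

  #####|#  b31=1 t=4,i=4
  ####.|.  b30=0 t=4,i=6
  ###.#|.  b29=0 t=1,i=5
  ###..|.  b28=0 t=0,i=2
  ##.##|#  b27=1 t=1,i=6
  ##.#.|#  b26=1 t=2,i=8
  ##..#|.  b25=0 t=1,i=1
  ##...|#  b24=1 t=0,i=3
  #.###|.  b23=0 t=1,i=10
  #.##.|#  b22=1 t=1,i=7
  #.#.#|#  b21=1 t=4,i=0
  #.#..|#  b20=1 t=2,i=9
  #..##|#  b19=1 t=0,i=11
  #..#.|#  b18=1 t=0,i=8
  #...#|#  b17=1 t=0,i=4
  #....|.  b16=0 t=2,i=11
  .####|#  b15=1 t=4,i=3
  .###.|.  b14=0 t=0,i=1
  .##.#|.  b13=0 t=1,i=8
  .##..|#  b12=1 t=2,i=3
  .#.##|#  b11=1 t=4,i=1
  .#.#.|#  b10=1 t=3,i=4
  .#..#|#  b9=1 t=0,i=7
  .#...|.  b8=0 t=2,i=10
  ..###|#  b7=1 t=0,i=0
  ..##.|.  b6=0 t=2,i=2
  ..#.#|#  b5=1 t=3,i=3
  ..#..|.  b4=0 t=0,i=6
  ...##|.  b3=0 t=2,i=1
  ...#.|#  b2=1 t=0,i=5
  ....#|.  b1=0 t=2,i=0
  .....|#  b0=1 t=3,i=0
  bits 10001101011111101001111010100101 = 2373885605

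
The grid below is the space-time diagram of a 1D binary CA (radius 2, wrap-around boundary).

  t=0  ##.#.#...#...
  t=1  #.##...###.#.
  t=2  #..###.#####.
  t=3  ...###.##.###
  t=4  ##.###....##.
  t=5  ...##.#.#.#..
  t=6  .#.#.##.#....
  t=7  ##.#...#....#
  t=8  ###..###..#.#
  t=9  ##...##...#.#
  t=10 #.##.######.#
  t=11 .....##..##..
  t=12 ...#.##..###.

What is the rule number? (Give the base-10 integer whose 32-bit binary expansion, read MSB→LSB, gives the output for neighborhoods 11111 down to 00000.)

1705169142

  [31] ##### => .  t=2,i=9
  [30] ####. => #  t=2,i=10
  [29] ###.# => #  t=1,i=9
  [28] ###.. => .  t=3,i=12
  [27] ##.## => .  t=2,i=6
  [26] ##.#. => #  t=0,i=2
  [25] ##..# => .  t=8,i=3
  [24] ##... => #  t=1,i=4
  [23] #.### => #  t=2,i=7
  [22] #.##. => .  t=1,i=2
  [21] #.#.# => #  t=0,i=3
  [20] #.#.. => .  t=0,i=5
  [19] #..## => .  t=2,i=2
  [18] #..#. => .  t=8,i=9
  [17] #...# => #  t=0,i=7
  [16] #.... => .  t=4,i=7
  [15] .#### => #  t=2,i=8
  [14] .###. => #  t=1,i=8
  [13] .##.# => .  t=0,i=1
  [12] .##.. => #  t=1,i=3
  [11] .#.## => .  t=1,i=1
  [10] .#.#. => .  t=0,i=4
  [9] .#..# => .  t=2,i=1
  [8] .#... => .  t=0,i=6
  [7] ..### => #  t=1,i=7
  [6] ..##. => #  t=0,i=0
  [5] ..#.# => #  t=6,i=1
  [4] ..#.. => #  t=0,i=9
  [3] ...## => .  t=0,i=12
  [2] ...#. => #  t=0,i=8
  [1] ....# => #  t=4,i=8
  [0] ..... => .  t=5,i=0
  bits 01100101101000101101000011110110 = 1705169142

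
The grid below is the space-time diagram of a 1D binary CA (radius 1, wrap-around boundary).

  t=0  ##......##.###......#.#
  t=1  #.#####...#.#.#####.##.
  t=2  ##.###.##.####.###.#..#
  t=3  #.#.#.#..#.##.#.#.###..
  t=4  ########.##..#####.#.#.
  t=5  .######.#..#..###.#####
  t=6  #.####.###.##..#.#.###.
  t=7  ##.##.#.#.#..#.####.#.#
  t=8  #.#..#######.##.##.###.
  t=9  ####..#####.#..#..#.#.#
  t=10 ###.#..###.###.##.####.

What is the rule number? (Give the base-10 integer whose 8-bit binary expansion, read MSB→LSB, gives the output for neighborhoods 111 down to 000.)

181

  nb ###: next=#  (t=0,i=0, bit7=1)
  nb ##.: next=.  (t=0,i=1, bit6=0)
  nb #.#: next=#  (t=0,i=10, bit5=1)
  nb #..: next=#  (t=0,i=2, bit4=1)
  nb .##: next=.  (t=0,i=8, bit3=0)
  nb .#.: next=#  (t=0,i=20, bit2=1)
  nb ..#: next=.  (t=0,i=7, bit1=0)
  nb ...: next=#  (t=0,i=3, bit0=1)
  bits 10110101 = 181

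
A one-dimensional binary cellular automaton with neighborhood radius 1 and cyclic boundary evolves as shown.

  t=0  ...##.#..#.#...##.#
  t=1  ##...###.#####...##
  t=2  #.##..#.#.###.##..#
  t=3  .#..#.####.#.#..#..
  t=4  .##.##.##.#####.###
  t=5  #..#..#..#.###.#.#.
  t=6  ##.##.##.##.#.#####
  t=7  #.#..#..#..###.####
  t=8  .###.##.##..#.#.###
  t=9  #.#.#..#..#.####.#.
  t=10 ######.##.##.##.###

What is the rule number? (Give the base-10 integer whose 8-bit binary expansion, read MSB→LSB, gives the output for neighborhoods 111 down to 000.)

  [7] ### => #  t=1,i=0
  [6] ##. => .  t=0,i=4
  [5] #.# => #  t=0,i=5
  [4] #.. => #  t=0,i=0
  [3] .## => .  t=0,i=3
  [2] .#. => #  t=0,i=6
  [1] ..# => .  t=0,i=2
  [0] ... => #  t=0,i=1
  bits 10110101 = 181

181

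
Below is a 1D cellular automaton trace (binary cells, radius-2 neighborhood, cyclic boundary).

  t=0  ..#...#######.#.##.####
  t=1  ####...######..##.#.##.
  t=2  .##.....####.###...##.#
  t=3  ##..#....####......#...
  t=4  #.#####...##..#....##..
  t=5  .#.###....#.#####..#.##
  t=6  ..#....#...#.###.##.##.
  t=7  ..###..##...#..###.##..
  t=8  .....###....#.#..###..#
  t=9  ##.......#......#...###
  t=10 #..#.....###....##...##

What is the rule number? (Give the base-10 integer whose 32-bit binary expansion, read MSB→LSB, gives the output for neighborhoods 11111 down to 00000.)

  [31] ##### => #  t=0,i=8
  [30] ####. => #  t=0,i=11
  [29] ###.# => #  t=0,i=12
  [28] ###.. => .  t=0,i=22
  [27] ##.## => #  t=0,i=18
  [26] ##.#. => .  t=0,i=13
  [25] ##..# => #  t=0,i=0
  [24] ##... => .  t=1,i=4
  [23] #.### => .  t=0,i=19
  [22] #.##. => #  t=0,i=16
  [21] #.#.# => .  t=0,i=14
  [20] #.#.. => .  t=8,i=14
  [19] #..## => #  t=1,i=14
  [18] #..#. => #  t=0,i=1
  [17] #...# => .  t=0,i=4
  [16] #.... => #  t=2,i=4
  [15] .#### => #  t=0,i=7
  [14] .###. => .  t=2,i=14
  [13] .##.# => .  t=0,i=17
  [12] .##.. => .  t=2,i=2
  [11] .#.## => #  t=0,i=15
  [10] .#.#. => .  t=8,i=13
  [9] .#..# => .  t=7,i=13
  [8] .#... => #  t=0,i=3
  [7] ..### => .  t=0,i=6
  [6] ..##. => #  t=1,i=15
  [5] ..#.# => .  t=4,i=0
  [4] ..#.. => #  t=0,i=2
  [3] ...## => .  t=0,i=5
  [2] ...#. => .  t=3,i=18
  [1] ....# => .  t=2,i=6
  [0] ..... => .  t=2,i=5
  bits 11101010010011011000100101010000 = 3930949968

3930949968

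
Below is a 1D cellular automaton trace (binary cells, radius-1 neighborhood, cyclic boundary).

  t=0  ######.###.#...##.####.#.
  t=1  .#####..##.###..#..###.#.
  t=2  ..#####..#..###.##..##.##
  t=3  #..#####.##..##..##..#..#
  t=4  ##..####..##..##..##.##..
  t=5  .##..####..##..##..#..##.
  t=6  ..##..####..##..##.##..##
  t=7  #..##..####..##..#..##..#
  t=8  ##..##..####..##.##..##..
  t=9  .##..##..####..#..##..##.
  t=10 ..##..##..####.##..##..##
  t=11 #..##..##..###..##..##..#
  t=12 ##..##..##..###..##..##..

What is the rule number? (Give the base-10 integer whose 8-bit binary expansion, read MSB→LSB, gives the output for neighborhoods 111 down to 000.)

  ### -> #   bit 7 = 1  t=0,i=1
  ##. -> #   bit 6 = 1  t=0,i=5
  #.# -> .   bit 5 = 0  t=0,i=6
  #.. -> #   bit 4 = 1  t=0,i=12
  .## -> .   bit 3 = 0  t=0,i=0
  .#. -> #   bit 2 = 1  t=0,i=11
  ..# -> .   bit 1 = 0  t=0,i=14
  ... -> #   bit 0 = 1  t=0,i=13
  bits 11010101 = 213

213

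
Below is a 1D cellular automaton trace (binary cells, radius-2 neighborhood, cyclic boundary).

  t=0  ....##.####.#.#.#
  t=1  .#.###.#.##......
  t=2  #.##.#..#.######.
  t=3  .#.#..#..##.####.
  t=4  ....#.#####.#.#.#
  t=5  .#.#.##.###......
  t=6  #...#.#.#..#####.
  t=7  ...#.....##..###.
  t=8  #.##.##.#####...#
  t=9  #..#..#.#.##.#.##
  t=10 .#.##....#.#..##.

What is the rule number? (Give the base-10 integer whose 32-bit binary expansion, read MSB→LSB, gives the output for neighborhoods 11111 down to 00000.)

3817421405

  ##### -> #   bit 31 = 1  t=2,i=12
  ####. -> #   bit 30 = 1  t=0,i=9
  ###.# -> #   bit 29 = 1  t=0,i=10
  ###.. -> .   bit 28 = 0  t=3,i=15
  ##.## -> .   bit 27 = 0  t=0,i=6
  ##.#. -> .   bit 26 = 0  t=0,i=11
  ##..# -> #   bit 25 = 1  t=3,i=16
  ##... -> #   bit 24 = 1  t=1,i=11
  #.### -> #   bit 23 = 1  t=0,i=7
  #.##. -> .   bit 22 = 0  t=1,i=9
  #.#.# -> .   bit 21 = 0  t=0,i=12
  #.#.. -> .   bit 20 = 0  t=0,i=16
  #..## -> #   bit 19 = 1  t=3,i=8
  #..#. -> .   bit 18 = 0  t=2,i=7
  #...# -> .   bit 17 = 0  t=6,i=2
  #.... -> #   bit 16 = 1  t=0,i=1
  .#### -> .   bit 15 = 0  t=0,i=8
  .###. -> .   bit 14 = 0  t=1,i=4
  .##.# -> #   bit 13 = 1  t=0,i=5
  .##.. -> #   bit 12 = 1  t=1,i=10
  .#.## -> #   bit 11 = 1  t=1,i=2
  .#.#. -> .   bit 10 = 0  t=0,i=13
  .#..# -> #   bit 9 = 1  t=2,i=6
  .#... -> .   bit 8 = 0  t=0,i=0
  ..### -> .   bit 7 = 0  t=6,i=11
  ..##. -> #   bit 6 = 1  t=0,i=4
  ..#.# -> .   bit 5 = 0  t=1,i=1
  ..#.. -> #   bit 4 = 1  t=3,i=6
  ...## -> #   bit 3 = 1  t=0,i=3
  ...#. -> #   bit 2 = 1  t=1,i=0
  ....# -> .   bit 1 = 0  t=0,i=2
  ..... -> #   bit 0 = 1  t=1,i=13
  bits 11100011100010010011101001011101 = 3817421405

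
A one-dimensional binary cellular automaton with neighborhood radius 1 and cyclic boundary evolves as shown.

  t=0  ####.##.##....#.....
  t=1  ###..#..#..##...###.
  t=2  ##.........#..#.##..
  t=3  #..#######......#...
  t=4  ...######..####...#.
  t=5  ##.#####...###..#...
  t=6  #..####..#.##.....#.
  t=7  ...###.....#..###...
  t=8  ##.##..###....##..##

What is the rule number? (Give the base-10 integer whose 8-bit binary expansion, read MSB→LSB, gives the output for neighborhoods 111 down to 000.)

  [7] ### => #  t=0,i=1
  [6] ##. => .  t=0,i=3
  [5] #.# => .  t=0,i=4
  [4] #.. => .  t=0,i=10
  [3] .## => #  t=0,i=0
  [2] .#. => .  t=0,i=14
  [1] ..# => .  t=0,i=13
  [0] ... => #  t=0,i=11
  bits 10001001 = 137

137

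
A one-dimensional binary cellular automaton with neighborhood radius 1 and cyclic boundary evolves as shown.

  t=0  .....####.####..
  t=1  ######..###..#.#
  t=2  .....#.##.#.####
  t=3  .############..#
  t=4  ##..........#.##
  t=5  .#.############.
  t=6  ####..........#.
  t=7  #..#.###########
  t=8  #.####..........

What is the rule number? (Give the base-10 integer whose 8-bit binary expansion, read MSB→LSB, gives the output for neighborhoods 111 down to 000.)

111

  ### -> .   bit 7 = 0  t=0,i=6
  ##. -> #   bit 6 = 1  t=0,i=8
  #.# -> #   bit 5 = 1  t=0,i=9
  #.. -> .   bit 4 = 0  t=0,i=14
  .## -> #   bit 3 = 1  t=0,i=5
  .#. -> #   bit 2 = 1  t=1,i=13
  ..# -> #   bit 1 = 1  t=0,i=4
  ... -> #   bit 0 = 1  t=0,i=0
  bits 01101111 = 111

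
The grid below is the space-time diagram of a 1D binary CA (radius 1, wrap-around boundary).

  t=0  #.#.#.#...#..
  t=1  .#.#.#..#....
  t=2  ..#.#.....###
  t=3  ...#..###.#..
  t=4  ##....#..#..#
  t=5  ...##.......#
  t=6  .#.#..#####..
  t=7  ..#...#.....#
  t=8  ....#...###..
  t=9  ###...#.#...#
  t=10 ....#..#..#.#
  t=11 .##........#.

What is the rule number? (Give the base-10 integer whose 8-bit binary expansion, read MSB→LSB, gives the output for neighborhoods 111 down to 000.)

  ### -> .   bit 7 = 0  t=2,i=11
  ##. -> .   bit 6 = 0  t=2,i=12
  #.# -> #   bit 5 = 1  t=0,i=1
  #.. -> .   bit 4 = 0  t=0,i=7
  .## -> #   bit 3 = 1  t=2,i=10
  .#. -> .   bit 2 = 0  t=0,i=0
  ..# -> .   bit 1 = 0  t=0,i=9
  ... -> #   bit 0 = 1  t=0,i=8
  bits 00101001 = 41

41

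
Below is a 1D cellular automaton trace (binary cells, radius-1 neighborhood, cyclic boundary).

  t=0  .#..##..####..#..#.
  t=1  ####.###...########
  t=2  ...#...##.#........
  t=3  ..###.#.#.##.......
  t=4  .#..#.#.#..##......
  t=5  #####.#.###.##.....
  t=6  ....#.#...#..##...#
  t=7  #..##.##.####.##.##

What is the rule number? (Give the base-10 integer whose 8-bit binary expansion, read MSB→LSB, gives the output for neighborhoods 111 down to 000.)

86

  ###|.  b7=0 t=0,i=9
  ##.|#  b6=1 t=0,i=5
  #.#|.  b5=0 t=1,i=4
  #..|#  b4=1 t=0,i=2
  .##|.  b3=0 t=0,i=4
  .#.|#  b2=1 t=0,i=1
  ..#|#  b1=1 t=0,i=0
  ...|.  b0=0 t=1,i=9
  bits 01010110 = 86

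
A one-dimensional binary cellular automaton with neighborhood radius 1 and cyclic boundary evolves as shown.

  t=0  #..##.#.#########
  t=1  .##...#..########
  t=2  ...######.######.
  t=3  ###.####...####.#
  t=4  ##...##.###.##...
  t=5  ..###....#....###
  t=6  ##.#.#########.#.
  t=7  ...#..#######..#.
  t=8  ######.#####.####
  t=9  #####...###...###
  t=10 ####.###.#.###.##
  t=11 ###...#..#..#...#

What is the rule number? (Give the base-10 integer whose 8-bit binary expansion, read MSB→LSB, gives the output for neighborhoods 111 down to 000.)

151

  nb ###: next=#  (t=0,i=9, bit7=1)
  nb ##.: next=.  (t=0,i=0, bit6=0)
  nb #.#: next=.  (t=0,i=5, bit5=0)
  nb #..: next=#  (t=0,i=1, bit4=1)
  nb .##: next=.  (t=0,i=3, bit3=0)
  nb .#.: next=#  (t=0,i=6, bit2=1)
  nb ..#: next=#  (t=0,i=2, bit1=1)
  nb ...: next=#  (t=1,i=4, bit0=1)
  bits 10010111 = 151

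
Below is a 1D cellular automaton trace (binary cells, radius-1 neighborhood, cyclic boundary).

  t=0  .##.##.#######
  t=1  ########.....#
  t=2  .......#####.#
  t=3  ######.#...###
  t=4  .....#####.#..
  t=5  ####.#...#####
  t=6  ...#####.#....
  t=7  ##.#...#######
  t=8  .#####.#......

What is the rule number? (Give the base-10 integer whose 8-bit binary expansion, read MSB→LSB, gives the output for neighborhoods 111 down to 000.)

  ### -> .   bit 7 = 0  t=0,i=8
  ##. -> #   bit 6 = 1  t=0,i=2
  #.# -> #   bit 5 = 1  t=0,i=0
  #.. -> #   bit 4 = 1  t=1,i=8
  .## -> #   bit 3 = 1  t=0,i=1
  .#. -> #   bit 2 = 1  t=2,i=13
  ..# -> .   bit 1 = 0  t=1,i=12
  ... -> #   bit 0 = 1  t=1,i=9
  bits 01111101 = 125

125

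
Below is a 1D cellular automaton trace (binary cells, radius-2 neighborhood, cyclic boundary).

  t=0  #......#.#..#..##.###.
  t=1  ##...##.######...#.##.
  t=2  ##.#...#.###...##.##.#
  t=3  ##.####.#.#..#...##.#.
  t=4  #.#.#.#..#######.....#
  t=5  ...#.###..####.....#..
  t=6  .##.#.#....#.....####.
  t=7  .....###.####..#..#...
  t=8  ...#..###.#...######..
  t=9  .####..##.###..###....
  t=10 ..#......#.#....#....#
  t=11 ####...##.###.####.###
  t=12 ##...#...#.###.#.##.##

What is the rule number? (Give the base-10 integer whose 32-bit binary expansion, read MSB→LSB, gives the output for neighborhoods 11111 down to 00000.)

  #####|#  b31=1 t=1,i=10
  ####.|.  b30=0 t=1,i=12
  ###.#|#  b29=1 t=0,i=20
  ###..|.  b28=0 t=1,i=13
  ##.##|#  b27=1 t=0,i=17
  ##.#.|.  b26=0 t=0,i=21
  ##..#|.  b25=0 t=5,i=8
  ##...|.  b24=0 t=1,i=2
  #.###|.  b23=0 t=0,i=18
  #.##.|#  b22=1 t=1,i=0
  #.#.#|.  b21=0 t=3,i=8
  #.#..|#  b20=1 t=0,i=0
  #..##|.  b19=0 t=0,i=14
  #..#.|#  b18=1 t=0,i=11
  #...#|#  b17=1 t=1,i=3
  #....|.  b16=0 t=0,i=2
  .####|#  b15=1 t=1,i=9
  .###.|#  b14=1 t=0,i=19
  .##.#|.  b13=0 t=0,i=16
  .##..|#  b12=1 t=1,i=1
  .#.##|#  b11=1 t=1,i=18
  .#.#.|#  b10=1 t=0,i=8
  .#..#|#  b9=1 t=0,i=10
  .#...|#  b8=1 t=0,i=1
  ..###|.  b7=0 t=4,i=9
  ..##.|.  b6=0 t=0,i=15
  ..#.#|.  b5=0 t=0,i=7
  ..#..|#  b4=1 t=0,i=12
  ...##|.  b3=0 t=1,i=4
  ...#.|#  b2=1 t=0,i=6
  ....#|#  b1=1 t=0,i=5
  .....|.  b0=0 t=0,i=3
  bits 10101000010101101101111100010110 = 2824265494

2824265494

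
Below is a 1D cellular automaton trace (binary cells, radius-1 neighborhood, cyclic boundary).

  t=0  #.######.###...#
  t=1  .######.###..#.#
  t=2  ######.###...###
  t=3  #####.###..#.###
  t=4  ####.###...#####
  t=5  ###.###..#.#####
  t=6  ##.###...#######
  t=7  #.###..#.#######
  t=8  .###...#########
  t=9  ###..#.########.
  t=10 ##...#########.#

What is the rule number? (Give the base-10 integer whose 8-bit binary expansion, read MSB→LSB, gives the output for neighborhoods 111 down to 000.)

173

  ###|#  b7=1 t=0,i=3
  ##.|.  b6=0 t=0,i=0
  #.#|#  b5=1 t=0,i=1
  #..|.  b4=0 t=0,i=12
  .##|#  b3=1 t=0,i=2
  .#.|#  b2=1 t=1,i=13
  ..#|.  b1=0 t=0,i=14
  ...|#  b0=1 t=0,i=13
  bits 10101101 = 173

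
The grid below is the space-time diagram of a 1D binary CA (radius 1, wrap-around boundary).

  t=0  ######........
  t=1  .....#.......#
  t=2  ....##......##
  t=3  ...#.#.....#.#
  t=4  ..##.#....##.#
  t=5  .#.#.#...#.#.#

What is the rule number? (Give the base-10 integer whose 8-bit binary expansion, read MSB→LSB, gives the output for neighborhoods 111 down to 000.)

  ### -> .   bit 7 = 0  t=0,i=1
  ##. -> #   bit 6 = 1  t=0,i=5
  #.# -> .   bit 5 = 0  t=3,i=4
  #.. -> .   bit 4 = 0  t=0,i=6
  .## -> .   bit 3 = 0  t=0,i=0
  .#. -> #   bit 2 = 1  t=1,i=5
  ..# -> #   bit 1 = 1  t=0,i=13
  ... -> .   bit 0 = 0  t=0,i=7
  bits 01000110 = 70

70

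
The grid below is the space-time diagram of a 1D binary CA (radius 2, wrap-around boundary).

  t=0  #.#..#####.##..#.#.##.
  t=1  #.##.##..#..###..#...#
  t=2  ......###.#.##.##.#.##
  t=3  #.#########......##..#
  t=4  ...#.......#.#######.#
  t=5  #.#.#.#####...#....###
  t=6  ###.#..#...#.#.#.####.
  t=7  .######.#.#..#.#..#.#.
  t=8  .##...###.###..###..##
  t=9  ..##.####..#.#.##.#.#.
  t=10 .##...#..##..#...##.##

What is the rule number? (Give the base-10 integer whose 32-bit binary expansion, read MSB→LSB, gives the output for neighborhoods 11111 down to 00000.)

  nb #####: next=.  (t=0,i=7, bit31=0)
  nb ####.: next=.  (t=0,i=8, bit30=0)
  nb ###.#: next=#  (t=0,i=9, bit29=1)
  nb ###..: next=.  (t=1,i=14, bit28=0)
  nb ##.##: next=.  (t=0,i=10, bit27=0)
  nb ##.#.: next=#  (t=0,i=21, bit26=1)
  nb ##..#: next=#  (t=0,i=13, bit25=1)
  nb ##...: next=#  (t=2,i=0, bit24=1)
  nb #.###: next=.  (t=3,i=2, bit23=0)
  nb #.##.: next=.  (t=0,i=11, bit22=0)
  nb #.#.#: next=#  (t=0,i=0, bit21=1)
  nb #.#..: next=#  (t=0,i=2, bit20=1)
  nb #..##: next=.  (t=0,i=4, bit19=0)
  nb #..#.: next=#  (t=0,i=14, bit18=1)
  nb #...#: next=.  (t=1,i=19, bit17=0)
  nb #....: next=.  (t=2,i=1, bit16=0)
  nb .####: next=#  (t=0,i=6, bit15=1)
  nb .###.: next=#  (t=1,i=13, bit14=1)
  nb .##.#: next=.  (t=0,i=20, bit13=0)
  nb .##..: next=#  (t=0,i=12, bit12=1)
  nb .#.##: next=.  (t=0,i=18, bit11=0)
  nb .#.#.: next=.  (t=0,i=1, bit10=0)
  nb .#..#: next=#  (t=0,i=3, bit9=1)
  nb .#...: next=#  (t=1,i=18, bit8=1)
  nb ..###: next=#  (t=0,i=5, bit7=1)
  nb ..##.: next=#  (t=1,i=21, bit6=1)
  nb ..#.#: next=.  (t=0,i=15, bit5=0)
  nb ..#..: next=.  (t=1,i=9, bit4=0)
  nb ...##: next=#  (t=1,i=20, bit3=1)
  nb ...#.: next=#  (t=4,i=2, bit2=1)
  nb ....#: next=#  (t=2,i=4, bit1=1)
  nb .....: next=#  (t=2,i=2, bit0=1)
  bits 00100111001101001101001111001111 = 657773519

657773519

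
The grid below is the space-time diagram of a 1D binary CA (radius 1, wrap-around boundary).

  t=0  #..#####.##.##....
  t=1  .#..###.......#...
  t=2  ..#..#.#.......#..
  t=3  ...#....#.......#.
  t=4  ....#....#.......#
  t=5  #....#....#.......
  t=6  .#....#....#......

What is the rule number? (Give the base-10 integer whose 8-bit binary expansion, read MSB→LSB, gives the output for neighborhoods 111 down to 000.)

  ###|#  b7=1 t=0,i=4
  ##.|.  b6=0 t=0,i=7
  #.#|.  b5=0 t=0,i=8
  #..|#  b4=1 t=0,i=1
  .##|.  b3=0 t=0,i=3
  .#.|.  b2=0 t=0,i=0
  ..#|.  b1=0 t=0,i=2
  ...|.  b0=0 t=0,i=15
  bits 10010000 = 144

144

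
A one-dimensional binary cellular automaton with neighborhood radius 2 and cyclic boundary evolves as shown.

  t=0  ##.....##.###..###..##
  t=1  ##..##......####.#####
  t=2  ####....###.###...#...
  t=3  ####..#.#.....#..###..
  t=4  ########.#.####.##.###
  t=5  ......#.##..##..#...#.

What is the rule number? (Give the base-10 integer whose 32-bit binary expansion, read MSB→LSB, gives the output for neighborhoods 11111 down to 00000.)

1449952695

  ##### -> .   bit 31 = 0  t=1,i=19
  ####. -> #   bit 30 = 1  t=0,i=0
  ###.# -> .   bit 29 = 0  t=1,i=15
  ###.. -> #   bit 28 = 1  t=0,i=1
  ##.## -> .   bit 27 = 0  t=0,i=9
  ##.#. -> #   bit 26 = 1  t=4,i=8
  ##..# -> #   bit 25 = 1  t=0,i=13
  ##... -> .   bit 24 = 0  t=0,i=2
  #.### -> .   bit 23 = 0  t=0,i=10
  #.##. -> #   bit 22 = 1  t=4,i=16
  #.#.# -> #   bit 21 = 1  t=4,i=9
  #.#.. -> .   bit 20 = 0  t=3,i=8
  #..## -> #   bit 19 = 1  t=0,i=14
  #..#. -> #   bit 18 = 1  t=3,i=5
  #...# -> .   bit 17 = 0  t=2,i=16
  #.... -> .   bit 16 = 0  t=0,i=3
  .#### -> #   bit 15 = 1  t=0,i=21
  .###. -> .   bit 14 = 0  t=0,i=11
  .##.# -> .   bit 13 = 0  t=0,i=8
  .##.. -> .   bit 12 = 0  t=1,i=5
  .#.## -> .   bit 11 = 0  t=4,i=10
  .#.#. -> #   bit 10 = 1  t=3,i=7
  .#..# -> .   bit 9 = 0  t=3,i=15
  .#... -> #   bit 8 = 1  t=2,i=19
  ..### -> #   bit 7 = 1  t=0,i=15
  ..##. -> .   bit 6 = 0  t=0,i=7
  ..#.# -> #   bit 5 = 1  t=3,i=6
  ..#.. -> #   bit 4 = 1  t=2,i=18
  ...## -> .   bit 3 = 0  t=0,i=6
  ...#. -> #   bit 2 = 1  t=2,i=17
  ....# -> #   bit 1 = 1  t=0,i=5
  ..... -> #   bit 0 = 1  t=0,i=4
  bits 01010110011011001000010110110111 = 1449952695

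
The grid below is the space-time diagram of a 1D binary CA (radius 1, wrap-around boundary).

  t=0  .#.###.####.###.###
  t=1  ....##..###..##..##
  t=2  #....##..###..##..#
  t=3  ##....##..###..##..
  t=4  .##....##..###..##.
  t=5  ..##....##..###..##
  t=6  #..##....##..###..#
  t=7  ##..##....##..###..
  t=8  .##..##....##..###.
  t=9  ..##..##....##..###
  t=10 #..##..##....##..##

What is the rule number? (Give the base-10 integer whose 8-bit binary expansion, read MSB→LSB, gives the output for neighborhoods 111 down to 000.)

  ###|#  b7=1 t=0,i=4
  ##.|#  b6=1 t=0,i=5
  #.#|.  b5=0 t=0,i=0
  #..|#  b4=1 t=1,i=0
  .##|.  b3=0 t=0,i=3
  .#.|.  b2=0 t=0,i=1
  ..#|.  b1=0 t=1,i=3
  ...|.  b0=0 t=1,i=1
  bits 11010000 = 208

208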